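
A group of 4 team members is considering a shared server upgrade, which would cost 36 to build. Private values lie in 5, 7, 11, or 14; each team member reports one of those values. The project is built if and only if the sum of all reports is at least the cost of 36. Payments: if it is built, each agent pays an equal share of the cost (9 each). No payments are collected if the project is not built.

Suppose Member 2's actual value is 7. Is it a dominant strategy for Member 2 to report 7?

Consider the case where Member 1 reports 5, Member 3 reports 11 and Member 4 reports 14.
Truthful report 7: project built, pays 9, utility 7 - 9 = -2.
Report 5 instead: project not built, utility 0.
Since 0 > -2, reporting 5 is strictly better here, so truthful reporting is not dominant.

No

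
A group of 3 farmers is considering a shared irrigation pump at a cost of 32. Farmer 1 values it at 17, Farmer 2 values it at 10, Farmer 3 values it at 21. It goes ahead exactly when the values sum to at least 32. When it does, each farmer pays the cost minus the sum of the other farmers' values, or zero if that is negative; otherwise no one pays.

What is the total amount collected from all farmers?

Total value 48 ≥ cost 32, so it is built.
Farmer 1: others sum to 31; max(0, 32 - 31) = 1.
Farmer 2: others sum to 38; max(0, 32 - 38) = 0.
Farmer 3: others sum to 27; max(0, 32 - 27) = 5.
Total collected = 1 + 0 + 5 = 6.

6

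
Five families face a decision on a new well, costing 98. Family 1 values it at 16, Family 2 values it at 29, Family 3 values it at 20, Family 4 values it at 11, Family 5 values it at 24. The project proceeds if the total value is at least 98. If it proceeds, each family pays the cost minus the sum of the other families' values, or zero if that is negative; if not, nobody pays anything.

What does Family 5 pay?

22

Total value 100 ≥ cost 98, so the project is built.
The other families' values sum to 76.
Cost minus that sum is 98 - 76 = 22.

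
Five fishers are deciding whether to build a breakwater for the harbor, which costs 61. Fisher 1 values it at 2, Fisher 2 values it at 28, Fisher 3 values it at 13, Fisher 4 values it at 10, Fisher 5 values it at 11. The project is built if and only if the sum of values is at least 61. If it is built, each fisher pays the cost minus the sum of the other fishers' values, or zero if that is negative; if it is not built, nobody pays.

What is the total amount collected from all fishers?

50

Total value 64 ≥ cost 61, so it is built.
Fisher 1: others sum to 62; max(0, 61 - 62) = 0.
Fisher 2: others sum to 36; max(0, 61 - 36) = 25.
Fisher 3: others sum to 51; max(0, 61 - 51) = 10.
Fisher 4: others sum to 54; max(0, 61 - 54) = 7.
Fisher 5: others sum to 53; max(0, 61 - 53) = 8.
Total collected = 0 + 25 + 10 + 7 + 8 = 50.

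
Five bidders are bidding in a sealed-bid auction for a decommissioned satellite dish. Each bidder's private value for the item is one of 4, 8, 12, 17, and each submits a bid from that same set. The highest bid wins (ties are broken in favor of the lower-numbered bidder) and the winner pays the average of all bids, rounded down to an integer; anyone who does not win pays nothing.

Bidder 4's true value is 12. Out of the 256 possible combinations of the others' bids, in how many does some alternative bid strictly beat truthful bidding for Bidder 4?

71

Others bid (4, 4, 4, 4): truth gives 7; bid 8 gives 8 > 7. Violating.
Others bid (4, 4, 4, 8): truth gives 6; bid 8 gives 7 > 6. Violating.
Others bid (4, 4, 4, 17): truth gives 0; bid 17 gives 3 > 0. Violating.
Others bid (4, 4, 8, 17): truth gives 0; bid 17 gives 2 > 0. Violating.
Others bid (4, 4, 4, 12): truth gives 5; no alternative beats it.
Others bid (4, 4, 8, 4): truth gives 6; no alternative beats it.
(Checking all 256 profiles: 71 have a profitable deviation, 185 do not.)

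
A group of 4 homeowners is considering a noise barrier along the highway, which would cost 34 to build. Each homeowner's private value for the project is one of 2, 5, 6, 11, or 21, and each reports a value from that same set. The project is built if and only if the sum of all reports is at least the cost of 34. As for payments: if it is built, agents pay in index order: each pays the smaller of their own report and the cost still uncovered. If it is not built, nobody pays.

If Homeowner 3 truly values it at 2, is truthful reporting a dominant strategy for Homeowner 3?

Check each profile of the others' reports and compare truth against every alternative report.
Others report (2, 6, 21): truth gives 0, best alternative gives -3.
Others report (2, 11, 21): truth gives 0, best alternative gives -3.
Others report (2, 21, 6): truth gives 0, best alternative gives -3.
Others report (2, 21, 11): truth gives 0, best alternative gives -3.
Others report (2, 21, 21): truth gives 0, best alternative gives -3.
Others report (5, 5, 21): truth gives 0, best alternative gives -3.
(Remaining 119 profiles checked similarly; truth is weakly best in each.)
In every case the truthful report is at least as good as any alternative, so it is a dominant strategy.

Yes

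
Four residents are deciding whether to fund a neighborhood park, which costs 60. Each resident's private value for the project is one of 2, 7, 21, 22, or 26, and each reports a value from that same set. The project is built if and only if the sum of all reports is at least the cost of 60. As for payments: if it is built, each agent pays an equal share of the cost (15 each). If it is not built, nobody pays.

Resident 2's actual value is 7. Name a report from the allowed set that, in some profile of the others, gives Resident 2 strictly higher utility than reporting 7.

Suppose Resident 1 reports 2, Resident 3 reports 26 and Resident 4 reports 26.
Report 7: project built, pays 15, utility 7 - 15 = -8.
Report 2: project not built, utility 0.
So reporting 2 beats truth here (0 > -8).

2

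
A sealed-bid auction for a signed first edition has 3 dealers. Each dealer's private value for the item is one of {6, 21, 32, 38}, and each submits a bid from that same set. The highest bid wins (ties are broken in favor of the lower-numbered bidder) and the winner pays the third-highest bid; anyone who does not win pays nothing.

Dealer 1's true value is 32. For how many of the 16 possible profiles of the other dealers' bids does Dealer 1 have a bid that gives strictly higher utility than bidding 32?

4

Others bid (6, 38): truth gives 0; bid 38 gives 26 > 0. Violating.
Others bid (21, 38): truth gives 0; bid 38 gives 11 > 0. Violating.
Others bid (38, 6): truth gives 0; bid 38 gives 26 > 0. Violating.
Others bid (38, 21): truth gives 0; bid 38 gives 11 > 0. Violating.
Others bid (6, 6): truth gives 26; no alternative beats it.
Others bid (6, 21): truth gives 26; no alternative beats it.
(Checking all 16 profiles: 4 have a profitable deviation, 12 do not.)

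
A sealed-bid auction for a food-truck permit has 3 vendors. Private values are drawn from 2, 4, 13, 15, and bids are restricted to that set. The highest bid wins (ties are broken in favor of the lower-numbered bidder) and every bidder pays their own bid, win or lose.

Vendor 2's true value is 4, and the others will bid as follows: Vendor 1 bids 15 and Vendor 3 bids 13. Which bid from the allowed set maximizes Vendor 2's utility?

2

Bid 2: loses but pays 2, utility -2.
Bid 4: loses but pays 4, utility -4.
Bid 13: loses but pays 13, utility -13.
Bid 15: loses but pays 15, utility -15.
The best choice is 2 with utility -2.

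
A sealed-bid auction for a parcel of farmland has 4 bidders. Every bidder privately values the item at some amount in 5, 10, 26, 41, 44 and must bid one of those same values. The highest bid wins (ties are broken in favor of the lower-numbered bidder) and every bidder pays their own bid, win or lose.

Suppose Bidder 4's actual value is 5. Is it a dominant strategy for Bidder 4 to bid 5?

Check each profile of the others' bids and compare truth against every alternative bid.
Others bid (5, 5, 10): truth gives -5, best alternative gives -10.
Others bid (5, 5, 26): truth gives -5, best alternative gives -10.
Others bid (5, 5, 41): truth gives -5, best alternative gives -10.
Others bid (5, 5, 44): truth gives -5, best alternative gives -10.
Others bid (5, 10, 5): truth gives -5, best alternative gives -10.
Others bid (5, 10, 10): truth gives -5, best alternative gives -10.
(Remaining 119 profiles checked similarly; truth is weakly best in each.)
In every case the truthful bid is at least as good as any alternative, so it is a dominant strategy.

Yes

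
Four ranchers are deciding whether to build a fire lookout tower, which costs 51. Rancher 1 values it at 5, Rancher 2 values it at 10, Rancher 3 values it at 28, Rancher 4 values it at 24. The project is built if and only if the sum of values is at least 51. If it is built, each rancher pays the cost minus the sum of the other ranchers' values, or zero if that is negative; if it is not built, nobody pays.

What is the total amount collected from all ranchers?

20

Total value 67 ≥ cost 51, so it is built.
Rancher 1: others sum to 62; max(0, 51 - 62) = 0.
Rancher 2: others sum to 57; max(0, 51 - 57) = 0.
Rancher 3: others sum to 39; max(0, 51 - 39) = 12.
Rancher 4: others sum to 43; max(0, 51 - 43) = 8.
Total collected = 0 + 0 + 12 + 8 = 20.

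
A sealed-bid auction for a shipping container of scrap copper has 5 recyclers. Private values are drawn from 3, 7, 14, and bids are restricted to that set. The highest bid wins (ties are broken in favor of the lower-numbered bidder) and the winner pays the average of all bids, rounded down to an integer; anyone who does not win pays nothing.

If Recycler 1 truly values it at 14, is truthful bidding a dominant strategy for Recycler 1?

No

Consider the case where Recycler 2 bids 3, Recycler 3 bids 3, Recycler 4 bids 3 and Recycler 5 bids 3.
Truthful bid 14: wins, pays 5, utility 14 - 5 = 9.
Bid 3 instead: wins, pays 3, utility 14 - 3 = 11.
Since 11 > 9, bidding 3 is strictly better here, so truthful bidding is not dominant.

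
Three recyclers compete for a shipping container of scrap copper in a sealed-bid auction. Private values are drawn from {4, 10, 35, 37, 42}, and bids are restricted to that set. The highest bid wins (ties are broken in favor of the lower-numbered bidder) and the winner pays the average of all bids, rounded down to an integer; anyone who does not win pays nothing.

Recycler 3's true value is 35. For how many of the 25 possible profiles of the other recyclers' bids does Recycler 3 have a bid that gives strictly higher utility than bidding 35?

9

Others bid (4, 4): truth gives 21; bid 10 gives 29 > 21. Violating.
Others bid (4, 35): truth gives 0; bid 37 gives 10 > 0. Violating.
Others bid (4, 37): truth gives 0; bid 42 gives 8 > 0. Violating.
Others bid (10, 35): truth gives 0; bid 37 gives 8 > 0. Violating.
Others bid (4, 10): truth gives 19; no alternative beats it.
Others bid (4, 42): truth gives 0; no alternative beats it.
(Checking all 25 profiles: 9 have a profitable deviation, 16 do not.)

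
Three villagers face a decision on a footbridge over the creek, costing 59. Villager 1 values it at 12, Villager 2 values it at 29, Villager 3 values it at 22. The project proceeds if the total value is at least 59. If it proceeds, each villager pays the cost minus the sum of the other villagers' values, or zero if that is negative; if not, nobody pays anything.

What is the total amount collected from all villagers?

51

Total value 63 ≥ cost 59, so it is built.
Villager 1: others sum to 51; max(0, 59 - 51) = 8.
Villager 2: others sum to 34; max(0, 59 - 34) = 25.
Villager 3: others sum to 41; max(0, 59 - 41) = 18.
Total collected = 8 + 25 + 18 = 51.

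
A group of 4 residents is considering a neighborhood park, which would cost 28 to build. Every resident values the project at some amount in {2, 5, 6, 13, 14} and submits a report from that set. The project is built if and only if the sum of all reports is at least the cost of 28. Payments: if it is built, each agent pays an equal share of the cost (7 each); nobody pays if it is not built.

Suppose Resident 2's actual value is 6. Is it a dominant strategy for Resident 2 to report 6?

No

Consider the case where Resident 1 reports 2, Resident 3 reports 6 and Resident 4 reports 14.
Truthful report 6: project built, pays 7, utility 6 - 7 = -1.
Report 2 instead: project not built, utility 0.
Since 0 > -1, reporting 2 is strictly better here, so truthful reporting is not dominant.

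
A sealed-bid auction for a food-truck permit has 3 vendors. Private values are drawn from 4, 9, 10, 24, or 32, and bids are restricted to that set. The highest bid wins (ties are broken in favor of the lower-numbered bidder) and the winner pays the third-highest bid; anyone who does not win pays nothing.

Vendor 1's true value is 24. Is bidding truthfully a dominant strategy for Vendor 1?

No

Consider the case where Vendor 2 bids 4 and Vendor 3 bids 32.
Truthful bid 24: loses, pays 0, utility 0.
Bid 32 instead: wins, pays 4, utility 24 - 4 = 20.
Since 20 > 0, bidding 32 is strictly better here, so truthful bidding is not dominant.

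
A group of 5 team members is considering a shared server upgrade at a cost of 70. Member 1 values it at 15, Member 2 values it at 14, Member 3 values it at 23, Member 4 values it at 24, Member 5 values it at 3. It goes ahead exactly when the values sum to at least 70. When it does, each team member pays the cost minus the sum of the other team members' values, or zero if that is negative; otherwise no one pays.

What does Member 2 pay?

5

Total value 79 ≥ cost 70, so the project is built.
The other team members' values sum to 65.
Cost minus that sum is 70 - 65 = 5.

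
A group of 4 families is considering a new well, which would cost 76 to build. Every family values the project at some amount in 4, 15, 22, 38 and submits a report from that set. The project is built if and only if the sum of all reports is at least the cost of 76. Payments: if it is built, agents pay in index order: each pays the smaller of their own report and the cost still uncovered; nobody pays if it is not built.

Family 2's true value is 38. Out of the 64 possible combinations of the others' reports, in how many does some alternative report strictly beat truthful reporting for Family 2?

38

Others report (4, 15, 38): truth gives 0; report 22 gives 16 > 0. Violating.
Others report (4, 22, 38): truth gives 0; report 15 gives 23 > 0. Violating.
Others report (4, 38, 15): truth gives 0; report 22 gives 16 > 0. Violating.
Others report (4, 38, 22): truth gives 0; report 15 gives 23 > 0. Violating.
Others report (4, 4, 4): truth gives 0; no alternative beats it.
Others report (4, 4, 15): truth gives 0; no alternative beats it.
(Checking all 64 profiles: 38 have a profitable deviation, 26 do not.)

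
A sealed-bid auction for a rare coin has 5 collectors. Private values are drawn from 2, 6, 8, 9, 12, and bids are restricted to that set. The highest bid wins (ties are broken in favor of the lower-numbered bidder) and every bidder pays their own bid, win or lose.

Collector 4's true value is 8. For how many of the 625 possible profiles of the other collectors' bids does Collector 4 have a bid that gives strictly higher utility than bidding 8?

603

Others bid (2, 2, 2, 2): truth gives 0; bid 6 gives 2 > 0. Violating.
Others bid (2, 2, 2, 6): truth gives 0; bid 6 gives 2 > 0. Violating.
Others bid (2, 2, 2, 9): truth gives -8; bid 9 gives -1 > -8. Violating.
Others bid (2, 2, 2, 12): truth gives -8; bid 2 gives -2 > -8. Violating.
Others bid (2, 2, 2, 8): truth gives 0; no alternative beats it.
Others bid (2, 2, 6, 2): truth gives 0; no alternative beats it.
(Checking all 625 profiles: 603 have a profitable deviation, 22 do not.)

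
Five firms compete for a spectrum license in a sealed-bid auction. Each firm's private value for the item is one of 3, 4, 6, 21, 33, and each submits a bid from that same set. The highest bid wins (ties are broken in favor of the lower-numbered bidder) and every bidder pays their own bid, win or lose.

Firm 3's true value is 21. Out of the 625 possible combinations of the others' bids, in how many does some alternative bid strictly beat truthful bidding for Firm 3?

Others bid (3, 3, 3, 3): truth gives 0; bid 4 gives 17 > 0. Violating.
Others bid (3, 3, 3, 4): truth gives 0; bid 4 gives 17 > 0. Violating.
Others bid (3, 3, 3, 6): truth gives 0; bid 6 gives 15 > 0. Violating.
Others bid (3, 3, 3, 33): truth gives -21; bid 3 gives -3 > -21. Violating.
Others bid (3, 3, 3, 21): truth gives 0; no alternative beats it.
Others bid (3, 3, 4, 21): truth gives 0; no alternative beats it.
(Checking all 625 profiles: 517 have a profitable deviation, 108 do not.)

517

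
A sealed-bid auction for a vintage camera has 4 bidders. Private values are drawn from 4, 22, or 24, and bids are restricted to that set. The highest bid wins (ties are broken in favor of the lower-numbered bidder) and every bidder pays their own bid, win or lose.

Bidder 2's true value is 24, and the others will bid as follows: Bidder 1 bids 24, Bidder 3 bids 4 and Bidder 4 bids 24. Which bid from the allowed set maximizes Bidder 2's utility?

4

Bid 4: loses but pays 4, utility -4.
Bid 22: loses but pays 22, utility -22.
Bid 24: loses but pays 24, utility -24.
The best choice is 4 with utility -4.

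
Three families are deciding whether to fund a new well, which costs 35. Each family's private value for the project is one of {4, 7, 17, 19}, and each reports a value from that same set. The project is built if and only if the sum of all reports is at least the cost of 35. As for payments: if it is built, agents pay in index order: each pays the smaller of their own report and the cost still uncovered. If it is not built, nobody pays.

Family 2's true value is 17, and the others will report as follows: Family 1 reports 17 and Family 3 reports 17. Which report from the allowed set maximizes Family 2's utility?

Report 4: project built, pays 4, utility 17 - 4 = 13.
Report 7: project built, pays 7, utility 17 - 7 = 10.
Report 17: project built, pays 17, utility 17 - 17 = 0.
Report 19: project built, pays 18, utility 17 - 18 = -1.
The best choice is 4 with utility 13.

4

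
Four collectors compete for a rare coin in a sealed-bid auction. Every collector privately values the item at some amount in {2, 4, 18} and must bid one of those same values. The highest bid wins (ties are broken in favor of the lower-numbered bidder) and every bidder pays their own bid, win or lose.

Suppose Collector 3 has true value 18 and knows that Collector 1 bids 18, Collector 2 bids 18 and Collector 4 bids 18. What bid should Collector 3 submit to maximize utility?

Bid 2: loses but pays 2, utility -2.
Bid 4: loses but pays 4, utility -4.
Bid 18: loses but pays 18, utility -18.
The best choice is 2 with utility -2.

2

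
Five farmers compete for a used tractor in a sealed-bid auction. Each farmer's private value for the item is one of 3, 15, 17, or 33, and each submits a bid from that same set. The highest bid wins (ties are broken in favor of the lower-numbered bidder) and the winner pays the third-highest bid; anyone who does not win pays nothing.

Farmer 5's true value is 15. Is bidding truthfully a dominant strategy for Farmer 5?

Consider the case where Farmer 1 bids 3, Farmer 2 bids 3, Farmer 3 bids 3 and Farmer 4 bids 15.
Truthful bid 15: loses, pays 0, utility 0.
Bid 17 instead: wins, pays 3, utility 15 - 3 = 12.
Since 12 > 0, bidding 17 is strictly better here, so truthful bidding is not dominant.

No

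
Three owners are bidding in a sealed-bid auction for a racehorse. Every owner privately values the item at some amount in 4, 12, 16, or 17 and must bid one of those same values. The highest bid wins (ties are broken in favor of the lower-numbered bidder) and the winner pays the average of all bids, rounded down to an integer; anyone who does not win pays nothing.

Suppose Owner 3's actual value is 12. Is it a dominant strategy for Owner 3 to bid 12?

No

Consider the case where Owner 1 bids 4 and Owner 2 bids 12.
Truthful bid 12: loses, pays 0, utility 0.
Bid 16 instead: wins, pays 10, utility 12 - 10 = 2.
Since 2 > 0, bidding 16 is strictly better here, so truthful bidding is not dominant.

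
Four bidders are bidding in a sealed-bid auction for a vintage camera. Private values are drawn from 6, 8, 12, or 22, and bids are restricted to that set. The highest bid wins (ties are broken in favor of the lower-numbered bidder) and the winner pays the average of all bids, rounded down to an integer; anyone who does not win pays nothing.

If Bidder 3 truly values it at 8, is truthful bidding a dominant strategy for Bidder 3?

Check each profile of the others' bids and compare truth against every alternative bid.
Others bid (6, 6, 6): truth gives 2, best alternative gives 1.
Others bid (6, 6, 8): truth gives 1, best alternative gives 0.
Others bid (6, 6, 12): truth gives 0, best alternative gives 0.
Others bid (6, 6, 22): truth gives 0, best alternative gives 0.
Others bid (6, 8, 6): truth gives 0, best alternative gives 0.
Others bid (6, 8, 8): truth gives 0, best alternative gives 0.
(Remaining 58 profiles checked similarly; truth is weakly best in each.)
In every case the truthful bid is at least as good as any alternative, so it is a dominant strategy.

Yes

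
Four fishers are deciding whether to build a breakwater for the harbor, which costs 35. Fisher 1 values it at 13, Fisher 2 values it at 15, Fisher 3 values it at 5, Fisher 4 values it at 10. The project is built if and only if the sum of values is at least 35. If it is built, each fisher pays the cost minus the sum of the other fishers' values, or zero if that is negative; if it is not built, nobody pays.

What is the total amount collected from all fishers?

Total value 43 ≥ cost 35, so it is built.
Fisher 1: others sum to 30; max(0, 35 - 30) = 5.
Fisher 2: others sum to 28; max(0, 35 - 28) = 7.
Fisher 3: others sum to 38; max(0, 35 - 38) = 0.
Fisher 4: others sum to 33; max(0, 35 - 33) = 2.
Total collected = 5 + 7 + 0 + 2 = 14.

14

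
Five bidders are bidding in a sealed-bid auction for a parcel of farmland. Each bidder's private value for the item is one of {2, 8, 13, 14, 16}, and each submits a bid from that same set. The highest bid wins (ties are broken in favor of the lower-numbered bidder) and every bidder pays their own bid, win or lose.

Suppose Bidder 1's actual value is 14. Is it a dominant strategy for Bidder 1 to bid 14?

Consider the case where Bidder 2 bids 2, Bidder 3 bids 2, Bidder 4 bids 2 and Bidder 5 bids 2.
Truthful bid 14: wins, pays 14, utility 14 - 14 = 0.
Bid 2 instead: wins, pays 2, utility 14 - 2 = 12.
Since 12 > 0, bidding 2 is strictly better here, so truthful bidding is not dominant.

No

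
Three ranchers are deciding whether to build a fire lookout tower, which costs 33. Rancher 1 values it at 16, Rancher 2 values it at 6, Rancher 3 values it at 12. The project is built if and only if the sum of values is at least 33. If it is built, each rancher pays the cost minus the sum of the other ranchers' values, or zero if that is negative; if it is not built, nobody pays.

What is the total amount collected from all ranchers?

31

Total value 34 ≥ cost 33, so it is built.
Rancher 1: others sum to 18; max(0, 33 - 18) = 15.
Rancher 2: others sum to 28; max(0, 33 - 28) = 5.
Rancher 3: others sum to 22; max(0, 33 - 22) = 11.
Total collected = 15 + 5 + 11 = 31.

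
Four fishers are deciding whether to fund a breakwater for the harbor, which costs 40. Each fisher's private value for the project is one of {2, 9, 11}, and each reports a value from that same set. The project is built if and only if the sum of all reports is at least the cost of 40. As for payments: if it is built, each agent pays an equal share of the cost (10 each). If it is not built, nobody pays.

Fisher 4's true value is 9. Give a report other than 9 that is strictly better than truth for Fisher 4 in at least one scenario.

Suppose Fisher 1 reports 9, Fisher 2 reports 11 and Fisher 3 reports 11.
Report 9: project built, pays 10, utility 9 - 10 = -1.
Report 2: project not built, utility 0.
So reporting 2 beats truth here (0 > -1).

2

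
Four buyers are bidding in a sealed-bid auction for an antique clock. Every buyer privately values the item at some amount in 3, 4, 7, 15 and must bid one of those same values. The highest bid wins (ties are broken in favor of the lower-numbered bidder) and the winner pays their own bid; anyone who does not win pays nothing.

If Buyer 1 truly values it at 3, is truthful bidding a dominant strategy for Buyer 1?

Yes

Check each profile of the others' bids and compare truth against every alternative bid.
Others bid (3, 3, 3): truth gives 0, best alternative gives -1.
Others bid (3, 3, 4): truth gives 0, best alternative gives -1.
Others bid (3, 4, 3): truth gives 0, best alternative gives -1.
Others bid (3, 4, 4): truth gives 0, best alternative gives -1.
Others bid (4, 3, 3): truth gives 0, best alternative gives -1.
Others bid (4, 3, 4): truth gives 0, best alternative gives -1.
(Remaining 58 profiles checked similarly; truth is weakly best in each.)
In every case the truthful bid is at least as good as any alternative, so it is a dominant strategy.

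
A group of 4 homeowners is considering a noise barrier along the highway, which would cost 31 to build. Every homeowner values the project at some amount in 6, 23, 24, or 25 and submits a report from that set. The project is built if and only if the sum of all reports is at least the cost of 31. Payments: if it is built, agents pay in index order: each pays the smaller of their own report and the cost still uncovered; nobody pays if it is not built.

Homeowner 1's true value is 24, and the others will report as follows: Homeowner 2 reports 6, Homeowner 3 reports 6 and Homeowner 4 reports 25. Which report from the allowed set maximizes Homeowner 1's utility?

6

Report 6: project built, pays 6, utility 24 - 6 = 18.
Report 23: project built, pays 23, utility 24 - 23 = 1.
Report 24: project built, pays 24, utility 24 - 24 = 0.
Report 25: project built, pays 25, utility 24 - 25 = -1.
The best choice is 6 with utility 18.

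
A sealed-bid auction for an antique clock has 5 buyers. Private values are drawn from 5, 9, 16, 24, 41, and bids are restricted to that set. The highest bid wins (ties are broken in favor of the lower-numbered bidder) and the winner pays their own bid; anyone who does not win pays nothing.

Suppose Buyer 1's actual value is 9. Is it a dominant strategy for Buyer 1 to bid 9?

No

Consider the case where Buyer 2 bids 5, Buyer 3 bids 5, Buyer 4 bids 5 and Buyer 5 bids 5.
Truthful bid 9: wins, pays 9, utility 9 - 9 = 0.
Bid 5 instead: wins, pays 5, utility 9 - 5 = 4.
Since 4 > 0, bidding 5 is strictly better here, so truthful bidding is not dominant.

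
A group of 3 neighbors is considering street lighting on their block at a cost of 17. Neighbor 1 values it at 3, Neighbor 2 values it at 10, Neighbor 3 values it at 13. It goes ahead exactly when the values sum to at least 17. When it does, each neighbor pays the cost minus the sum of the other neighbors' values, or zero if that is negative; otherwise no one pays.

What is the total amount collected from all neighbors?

Total value 26 ≥ cost 17, so it is built.
Neighbor 1: others sum to 23; max(0, 17 - 23) = 0.
Neighbor 2: others sum to 16; max(0, 17 - 16) = 1.
Neighbor 3: others sum to 13; max(0, 17 - 13) = 4.
Total collected = 0 + 1 + 4 = 5.

5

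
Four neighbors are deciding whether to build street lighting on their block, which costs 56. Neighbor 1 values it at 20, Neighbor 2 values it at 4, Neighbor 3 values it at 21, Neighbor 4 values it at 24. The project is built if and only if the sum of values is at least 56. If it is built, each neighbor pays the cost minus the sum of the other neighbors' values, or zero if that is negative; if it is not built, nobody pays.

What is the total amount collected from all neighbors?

Total value 69 ≥ cost 56, so it is built.
Neighbor 1: others sum to 49; max(0, 56 - 49) = 7.
Neighbor 2: others sum to 65; max(0, 56 - 65) = 0.
Neighbor 3: others sum to 48; max(0, 56 - 48) = 8.
Neighbor 4: others sum to 45; max(0, 56 - 45) = 11.
Total collected = 7 + 0 + 8 + 11 = 26.

26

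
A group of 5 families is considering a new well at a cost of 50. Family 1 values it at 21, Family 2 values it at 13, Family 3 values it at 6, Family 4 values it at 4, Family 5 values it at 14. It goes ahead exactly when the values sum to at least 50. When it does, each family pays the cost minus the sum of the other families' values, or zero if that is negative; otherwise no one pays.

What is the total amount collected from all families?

24

Total value 58 ≥ cost 50, so it is built.
Family 1: others sum to 37; max(0, 50 - 37) = 13.
Family 2: others sum to 45; max(0, 50 - 45) = 5.
Family 3: others sum to 52; max(0, 50 - 52) = 0.
Family 4: others sum to 54; max(0, 50 - 54) = 0.
Family 5: others sum to 44; max(0, 50 - 44) = 6.
Total collected = 13 + 5 + 0 + 0 + 6 = 24.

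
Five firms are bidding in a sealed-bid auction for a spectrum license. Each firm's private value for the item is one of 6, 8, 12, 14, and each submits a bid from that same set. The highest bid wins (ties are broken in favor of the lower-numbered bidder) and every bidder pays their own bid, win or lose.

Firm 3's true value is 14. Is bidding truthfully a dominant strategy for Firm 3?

No

Consider the case where Firm 1 bids 6, Firm 2 bids 6, Firm 4 bids 6 and Firm 5 bids 6.
Truthful bid 14: wins, pays 14, utility 14 - 14 = 0.
Bid 8 instead: wins, pays 8, utility 14 - 8 = 6.
Since 6 > 0, bidding 8 is strictly better here, so truthful bidding is not dominant.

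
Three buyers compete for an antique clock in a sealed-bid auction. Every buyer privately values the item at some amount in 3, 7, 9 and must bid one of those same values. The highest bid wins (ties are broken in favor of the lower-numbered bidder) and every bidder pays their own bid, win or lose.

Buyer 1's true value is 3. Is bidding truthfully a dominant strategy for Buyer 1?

Yes

Check each profile of the others' bids and compare truth against every alternative bid.
Others bid (3, 3): truth gives 0, best alternative gives -4.
Others bid (3, 9): truth gives -3, best alternative gives -6.
Others bid (7, 9): truth gives -3, best alternative gives -6.
Others bid (9, 3): truth gives -3, best alternative gives -6.
Others bid (9, 7): truth gives -3, best alternative gives -6.
Others bid (9, 9): truth gives -3, best alternative gives -6.
(Remaining 3 profiles checked similarly; truth is weakly best in each.)
In every case the truthful bid is at least as good as any alternative, so it is a dominant strategy.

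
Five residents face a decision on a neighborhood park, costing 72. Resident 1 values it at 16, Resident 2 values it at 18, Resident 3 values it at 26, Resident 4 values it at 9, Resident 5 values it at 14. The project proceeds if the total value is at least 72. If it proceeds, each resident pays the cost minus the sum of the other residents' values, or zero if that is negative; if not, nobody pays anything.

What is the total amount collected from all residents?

30

Total value 83 ≥ cost 72, so it is built.
Resident 1: others sum to 67; max(0, 72 - 67) = 5.
Resident 2: others sum to 65; max(0, 72 - 65) = 7.
Resident 3: others sum to 57; max(0, 72 - 57) = 15.
Resident 4: others sum to 74; max(0, 72 - 74) = 0.
Resident 5: others sum to 69; max(0, 72 - 69) = 3.
Total collected = 5 + 7 + 15 + 0 + 3 = 30.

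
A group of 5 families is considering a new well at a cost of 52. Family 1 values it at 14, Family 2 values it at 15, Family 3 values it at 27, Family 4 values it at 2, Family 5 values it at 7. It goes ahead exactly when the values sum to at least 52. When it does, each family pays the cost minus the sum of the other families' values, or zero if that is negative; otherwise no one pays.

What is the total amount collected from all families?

17

Total value 65 ≥ cost 52, so it is built.
Family 1: others sum to 51; max(0, 52 - 51) = 1.
Family 2: others sum to 50; max(0, 52 - 50) = 2.
Family 3: others sum to 38; max(0, 52 - 38) = 14.
Family 4: others sum to 63; max(0, 52 - 63) = 0.
Family 5: others sum to 58; max(0, 52 - 58) = 0.
Total collected = 1 + 2 + 14 + 0 + 0 = 17.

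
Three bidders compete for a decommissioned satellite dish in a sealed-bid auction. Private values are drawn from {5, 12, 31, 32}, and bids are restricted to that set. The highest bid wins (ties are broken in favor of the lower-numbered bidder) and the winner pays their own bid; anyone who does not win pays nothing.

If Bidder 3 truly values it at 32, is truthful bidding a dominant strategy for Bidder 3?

Consider the case where Bidder 1 bids 5 and Bidder 2 bids 5.
Truthful bid 32: wins, pays 32, utility 32 - 32 = 0.
Bid 12 instead: wins, pays 12, utility 32 - 12 = 20.
Since 20 > 0, bidding 12 is strictly better here, so truthful bidding is not dominant.

No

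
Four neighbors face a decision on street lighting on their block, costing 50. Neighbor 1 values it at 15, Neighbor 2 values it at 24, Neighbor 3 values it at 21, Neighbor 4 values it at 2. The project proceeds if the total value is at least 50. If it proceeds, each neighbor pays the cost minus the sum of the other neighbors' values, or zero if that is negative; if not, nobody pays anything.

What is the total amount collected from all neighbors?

24

Total value 62 ≥ cost 50, so it is built.
Neighbor 1: others sum to 47; max(0, 50 - 47) = 3.
Neighbor 2: others sum to 38; max(0, 50 - 38) = 12.
Neighbor 3: others sum to 41; max(0, 50 - 41) = 9.
Neighbor 4: others sum to 60; max(0, 50 - 60) = 0.
Total collected = 3 + 12 + 9 + 0 = 24.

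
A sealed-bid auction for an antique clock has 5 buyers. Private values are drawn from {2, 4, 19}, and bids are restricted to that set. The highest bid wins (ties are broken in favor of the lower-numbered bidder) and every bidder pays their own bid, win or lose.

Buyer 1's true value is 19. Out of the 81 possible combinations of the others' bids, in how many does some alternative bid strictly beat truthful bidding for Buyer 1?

Others bid (2, 2, 2, 2): truth gives 0; bid 2 gives 17 > 0. Violating.
Others bid (2, 2, 2, 4): truth gives 0; bid 4 gives 15 > 0. Violating.
Others bid (2, 2, 4, 2): truth gives 0; bid 4 gives 15 > 0. Violating.
Others bid (2, 2, 4, 4): truth gives 0; bid 4 gives 15 > 0. Violating.
Others bid (2, 2, 2, 19): truth gives 0; no alternative beats it.
Others bid (2, 2, 4, 19): truth gives 0; no alternative beats it.
(Checking all 81 profiles: 16 have a profitable deviation, 65 do not.)

16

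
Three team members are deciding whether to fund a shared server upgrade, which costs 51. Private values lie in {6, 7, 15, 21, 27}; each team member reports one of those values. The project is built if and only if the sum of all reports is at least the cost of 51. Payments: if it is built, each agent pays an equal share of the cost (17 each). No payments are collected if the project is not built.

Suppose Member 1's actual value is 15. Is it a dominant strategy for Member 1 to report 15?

No

Consider the case where Member 2 reports 15 and Member 3 reports 21.
Truthful report 15: project built, pays 17, utility 15 - 17 = -2.
Report 6 instead: project not built, utility 0.
Since 0 > -2, reporting 6 is strictly better here, so truthful reporting is not dominant.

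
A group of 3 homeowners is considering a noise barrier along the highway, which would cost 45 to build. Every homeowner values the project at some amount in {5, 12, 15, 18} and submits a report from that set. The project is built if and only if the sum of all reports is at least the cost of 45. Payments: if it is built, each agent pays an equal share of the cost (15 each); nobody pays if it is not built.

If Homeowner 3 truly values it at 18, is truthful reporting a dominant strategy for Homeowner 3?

Yes

Check each profile of the others' reports and compare truth against every alternative report.
Others report (12, 15): truth gives 3, best alternative gives 0.
Others report (15, 12): truth gives 3, best alternative gives 0.
Others report (12, 18): truth gives 3, best alternative gives 3.
Others report (15, 15): truth gives 3, best alternative gives 3.
Others report (15, 18): truth gives 3, best alternative gives 3.
Others report (18, 12): truth gives 3, best alternative gives 3.
(Remaining 10 profiles checked similarly; truth is weakly best in each.)
In every case the truthful report is at least as good as any alternative, so it is a dominant strategy.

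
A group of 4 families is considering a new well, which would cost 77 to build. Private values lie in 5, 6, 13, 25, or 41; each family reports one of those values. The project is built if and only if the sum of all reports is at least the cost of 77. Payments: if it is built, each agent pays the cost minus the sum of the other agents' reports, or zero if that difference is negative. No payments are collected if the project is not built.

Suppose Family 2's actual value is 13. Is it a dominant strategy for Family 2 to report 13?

Yes

Check each profile of the others' reports and compare truth against every alternative report.
Others report (5, 41, 41): truth gives 13, best alternative gives 13.
Others report (6, 41, 41): truth gives 13, best alternative gives 13.
Others report (13, 25, 41): truth gives 13, best alternative gives 13.
Others report (13, 41, 25): truth gives 13, best alternative gives 13.
Others report (13, 41, 41): truth gives 13, best alternative gives 13.
Others report (25, 13, 41): truth gives 13, best alternative gives 13.
(Remaining 119 profiles checked similarly; truth is weakly best in each.)
In every case the truthful report is at least as good as any alternative, so it is a dominant strategy.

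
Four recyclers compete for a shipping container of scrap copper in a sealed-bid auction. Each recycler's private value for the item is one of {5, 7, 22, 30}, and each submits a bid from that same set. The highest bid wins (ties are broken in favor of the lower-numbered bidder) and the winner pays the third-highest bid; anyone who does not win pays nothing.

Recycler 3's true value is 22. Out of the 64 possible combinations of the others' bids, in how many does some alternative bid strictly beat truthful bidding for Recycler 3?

Others bid (5, 5, 30): truth gives 0; bid 30 gives 17 > 0. Violating.
Others bid (5, 7, 30): truth gives 0; bid 30 gives 15 > 0. Violating.
Others bid (5, 22, 5): truth gives 0; bid 30 gives 17 > 0. Violating.
Others bid (5, 22, 7): truth gives 0; bid 30 gives 15 > 0. Violating.
Others bid (5, 5, 5): truth gives 17; no alternative beats it.
Others bid (5, 5, 7): truth gives 17; no alternative beats it.
(Checking all 64 profiles: 12 have a profitable deviation, 52 do not.)

12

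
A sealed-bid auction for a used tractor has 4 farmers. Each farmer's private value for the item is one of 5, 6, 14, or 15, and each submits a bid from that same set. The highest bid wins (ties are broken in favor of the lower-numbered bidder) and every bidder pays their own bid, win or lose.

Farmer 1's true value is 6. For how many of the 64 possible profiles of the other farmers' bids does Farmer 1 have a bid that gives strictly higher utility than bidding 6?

Others bid (5, 5, 5): truth gives 0; bid 5 gives 1 > 0. Violating.
Others bid (5, 5, 14): truth gives -6; bid 5 gives -5 > -6. Violating.
Others bid (5, 5, 15): truth gives -6; bid 5 gives -5 > -6. Violating.
Others bid (5, 6, 14): truth gives -6; bid 5 gives -5 > -6. Violating.
Others bid (5, 5, 6): truth gives 0; no alternative beats it.
Others bid (5, 6, 5): truth gives 0; no alternative beats it.
(Checking all 64 profiles: 57 have a profitable deviation, 7 do not.)

57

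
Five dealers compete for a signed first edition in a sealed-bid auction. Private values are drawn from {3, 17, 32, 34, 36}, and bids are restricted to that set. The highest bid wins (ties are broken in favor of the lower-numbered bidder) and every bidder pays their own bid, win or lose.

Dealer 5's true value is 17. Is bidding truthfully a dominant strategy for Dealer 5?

Consider the case where Dealer 1 bids 3, Dealer 2 bids 3, Dealer 3 bids 3 and Dealer 4 bids 17.
Truthful bid 17: loses but pays 17, utility -17.
Bid 3 instead: loses but pays 3, utility -3.
Since -3 > -17, bidding 3 is strictly better here, so truthful bidding is not dominant.

No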